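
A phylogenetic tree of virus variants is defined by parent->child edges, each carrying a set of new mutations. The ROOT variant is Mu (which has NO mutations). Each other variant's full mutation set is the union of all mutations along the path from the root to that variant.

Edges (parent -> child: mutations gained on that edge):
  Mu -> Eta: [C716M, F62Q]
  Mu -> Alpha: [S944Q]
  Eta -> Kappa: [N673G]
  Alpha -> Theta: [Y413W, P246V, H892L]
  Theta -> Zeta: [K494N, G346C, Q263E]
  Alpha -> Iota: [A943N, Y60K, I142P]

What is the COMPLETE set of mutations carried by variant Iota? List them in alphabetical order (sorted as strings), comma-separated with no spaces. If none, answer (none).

At Mu: gained [] -> total []
At Alpha: gained ['S944Q'] -> total ['S944Q']
At Iota: gained ['A943N', 'Y60K', 'I142P'] -> total ['A943N', 'I142P', 'S944Q', 'Y60K']

Answer: A943N,I142P,S944Q,Y60K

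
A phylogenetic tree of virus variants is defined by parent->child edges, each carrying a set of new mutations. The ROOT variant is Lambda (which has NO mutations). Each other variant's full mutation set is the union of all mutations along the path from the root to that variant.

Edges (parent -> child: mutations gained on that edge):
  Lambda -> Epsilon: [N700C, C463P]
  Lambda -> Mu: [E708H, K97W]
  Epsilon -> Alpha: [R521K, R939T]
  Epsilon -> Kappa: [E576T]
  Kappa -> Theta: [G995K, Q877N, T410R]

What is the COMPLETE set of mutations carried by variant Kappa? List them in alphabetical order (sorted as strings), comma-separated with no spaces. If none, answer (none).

At Lambda: gained [] -> total []
At Epsilon: gained ['N700C', 'C463P'] -> total ['C463P', 'N700C']
At Kappa: gained ['E576T'] -> total ['C463P', 'E576T', 'N700C']

Answer: C463P,E576T,N700C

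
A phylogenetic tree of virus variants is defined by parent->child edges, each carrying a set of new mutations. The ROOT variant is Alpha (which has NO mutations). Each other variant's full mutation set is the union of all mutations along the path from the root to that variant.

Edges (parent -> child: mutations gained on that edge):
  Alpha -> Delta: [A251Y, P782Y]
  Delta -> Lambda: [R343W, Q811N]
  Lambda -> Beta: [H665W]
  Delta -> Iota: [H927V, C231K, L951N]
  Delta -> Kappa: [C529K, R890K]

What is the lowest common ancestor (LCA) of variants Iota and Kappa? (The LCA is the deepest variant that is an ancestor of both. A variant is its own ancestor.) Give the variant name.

Answer: Delta

Derivation:
Path from root to Iota: Alpha -> Delta -> Iota
  ancestors of Iota: {Alpha, Delta, Iota}
Path from root to Kappa: Alpha -> Delta -> Kappa
  ancestors of Kappa: {Alpha, Delta, Kappa}
Common ancestors: {Alpha, Delta}
Walk up from Kappa: Kappa (not in ancestors of Iota), Delta (in ancestors of Iota), Alpha (in ancestors of Iota)
Deepest common ancestor (LCA) = Delta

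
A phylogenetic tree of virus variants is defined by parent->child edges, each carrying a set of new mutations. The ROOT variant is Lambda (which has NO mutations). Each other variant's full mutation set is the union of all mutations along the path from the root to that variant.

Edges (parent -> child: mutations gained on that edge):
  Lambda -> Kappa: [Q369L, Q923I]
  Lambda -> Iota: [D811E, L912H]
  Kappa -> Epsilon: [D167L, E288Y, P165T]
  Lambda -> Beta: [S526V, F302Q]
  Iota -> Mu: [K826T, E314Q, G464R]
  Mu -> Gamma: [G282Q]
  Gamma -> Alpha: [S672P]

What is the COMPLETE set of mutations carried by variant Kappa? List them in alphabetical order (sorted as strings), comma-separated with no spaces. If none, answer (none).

Answer: Q369L,Q923I

Derivation:
At Lambda: gained [] -> total []
At Kappa: gained ['Q369L', 'Q923I'] -> total ['Q369L', 'Q923I']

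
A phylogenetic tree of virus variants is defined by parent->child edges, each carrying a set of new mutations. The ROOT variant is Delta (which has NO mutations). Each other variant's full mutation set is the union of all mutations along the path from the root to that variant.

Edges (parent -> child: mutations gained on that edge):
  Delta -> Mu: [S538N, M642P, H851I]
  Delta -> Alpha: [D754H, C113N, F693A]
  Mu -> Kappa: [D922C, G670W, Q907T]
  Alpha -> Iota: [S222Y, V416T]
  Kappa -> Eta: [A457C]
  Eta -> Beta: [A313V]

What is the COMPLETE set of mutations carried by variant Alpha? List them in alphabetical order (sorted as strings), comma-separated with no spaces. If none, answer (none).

At Delta: gained [] -> total []
At Alpha: gained ['D754H', 'C113N', 'F693A'] -> total ['C113N', 'D754H', 'F693A']

Answer: C113N,D754H,F693A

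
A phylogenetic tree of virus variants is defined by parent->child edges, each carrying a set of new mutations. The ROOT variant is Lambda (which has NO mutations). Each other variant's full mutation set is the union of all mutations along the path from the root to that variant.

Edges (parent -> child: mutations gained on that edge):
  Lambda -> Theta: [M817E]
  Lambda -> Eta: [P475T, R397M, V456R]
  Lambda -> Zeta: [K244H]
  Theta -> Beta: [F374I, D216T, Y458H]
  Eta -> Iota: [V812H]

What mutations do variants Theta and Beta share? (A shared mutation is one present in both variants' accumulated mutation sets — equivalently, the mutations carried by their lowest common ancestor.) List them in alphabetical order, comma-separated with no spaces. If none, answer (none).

Accumulating mutations along path to Theta:
  At Lambda: gained [] -> total []
  At Theta: gained ['M817E'] -> total ['M817E']
Mutations(Theta) = ['M817E']
Accumulating mutations along path to Beta:
  At Lambda: gained [] -> total []
  At Theta: gained ['M817E'] -> total ['M817E']
  At Beta: gained ['F374I', 'D216T', 'Y458H'] -> total ['D216T', 'F374I', 'M817E', 'Y458H']
Mutations(Beta) = ['D216T', 'F374I', 'M817E', 'Y458H']
Intersection: ['M817E'] ∩ ['D216T', 'F374I', 'M817E', 'Y458H'] = ['M817E']

Answer: M817E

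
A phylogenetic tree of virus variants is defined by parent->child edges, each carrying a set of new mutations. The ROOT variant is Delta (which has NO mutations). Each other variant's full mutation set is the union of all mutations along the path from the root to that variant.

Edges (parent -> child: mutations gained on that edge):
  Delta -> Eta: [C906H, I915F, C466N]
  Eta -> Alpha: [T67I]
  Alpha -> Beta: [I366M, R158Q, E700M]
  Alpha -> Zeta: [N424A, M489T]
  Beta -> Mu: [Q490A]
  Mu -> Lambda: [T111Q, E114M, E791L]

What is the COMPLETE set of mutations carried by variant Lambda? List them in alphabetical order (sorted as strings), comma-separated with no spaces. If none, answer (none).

Answer: C466N,C906H,E114M,E700M,E791L,I366M,I915F,Q490A,R158Q,T111Q,T67I

Derivation:
At Delta: gained [] -> total []
At Eta: gained ['C906H', 'I915F', 'C466N'] -> total ['C466N', 'C906H', 'I915F']
At Alpha: gained ['T67I'] -> total ['C466N', 'C906H', 'I915F', 'T67I']
At Beta: gained ['I366M', 'R158Q', 'E700M'] -> total ['C466N', 'C906H', 'E700M', 'I366M', 'I915F', 'R158Q', 'T67I']
At Mu: gained ['Q490A'] -> total ['C466N', 'C906H', 'E700M', 'I366M', 'I915F', 'Q490A', 'R158Q', 'T67I']
At Lambda: gained ['T111Q', 'E114M', 'E791L'] -> total ['C466N', 'C906H', 'E114M', 'E700M', 'E791L', 'I366M', 'I915F', 'Q490A', 'R158Q', 'T111Q', 'T67I']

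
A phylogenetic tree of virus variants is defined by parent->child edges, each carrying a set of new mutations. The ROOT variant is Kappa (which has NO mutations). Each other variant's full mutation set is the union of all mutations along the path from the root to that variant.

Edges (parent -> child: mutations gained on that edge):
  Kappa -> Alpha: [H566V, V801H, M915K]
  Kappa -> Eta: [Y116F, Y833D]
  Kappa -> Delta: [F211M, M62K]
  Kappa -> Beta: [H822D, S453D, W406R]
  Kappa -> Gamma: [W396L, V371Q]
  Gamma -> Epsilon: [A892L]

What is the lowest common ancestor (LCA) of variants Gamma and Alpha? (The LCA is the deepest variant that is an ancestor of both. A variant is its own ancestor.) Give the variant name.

Answer: Kappa

Derivation:
Path from root to Gamma: Kappa -> Gamma
  ancestors of Gamma: {Kappa, Gamma}
Path from root to Alpha: Kappa -> Alpha
  ancestors of Alpha: {Kappa, Alpha}
Common ancestors: {Kappa}
Walk up from Alpha: Alpha (not in ancestors of Gamma), Kappa (in ancestors of Gamma)
Deepest common ancestor (LCA) = Kappa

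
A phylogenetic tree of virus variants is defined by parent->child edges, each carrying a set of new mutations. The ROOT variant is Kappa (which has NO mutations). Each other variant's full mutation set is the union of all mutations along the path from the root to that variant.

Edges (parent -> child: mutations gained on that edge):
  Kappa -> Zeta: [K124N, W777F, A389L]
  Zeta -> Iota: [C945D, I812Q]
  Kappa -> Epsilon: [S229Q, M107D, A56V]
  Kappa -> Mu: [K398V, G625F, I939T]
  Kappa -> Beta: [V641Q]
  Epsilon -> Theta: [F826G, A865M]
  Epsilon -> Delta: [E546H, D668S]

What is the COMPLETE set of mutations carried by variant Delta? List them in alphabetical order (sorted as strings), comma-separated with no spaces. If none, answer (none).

At Kappa: gained [] -> total []
At Epsilon: gained ['S229Q', 'M107D', 'A56V'] -> total ['A56V', 'M107D', 'S229Q']
At Delta: gained ['E546H', 'D668S'] -> total ['A56V', 'D668S', 'E546H', 'M107D', 'S229Q']

Answer: A56V,D668S,E546H,M107D,S229Q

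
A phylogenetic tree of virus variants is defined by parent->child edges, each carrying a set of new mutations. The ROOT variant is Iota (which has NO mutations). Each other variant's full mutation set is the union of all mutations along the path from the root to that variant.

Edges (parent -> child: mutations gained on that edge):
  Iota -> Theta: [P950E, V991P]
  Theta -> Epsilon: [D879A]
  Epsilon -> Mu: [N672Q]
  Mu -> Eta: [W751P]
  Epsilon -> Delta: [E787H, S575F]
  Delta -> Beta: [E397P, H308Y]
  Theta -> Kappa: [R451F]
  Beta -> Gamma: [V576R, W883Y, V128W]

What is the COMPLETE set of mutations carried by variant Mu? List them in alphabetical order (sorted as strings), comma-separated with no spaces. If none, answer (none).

Answer: D879A,N672Q,P950E,V991P

Derivation:
At Iota: gained [] -> total []
At Theta: gained ['P950E', 'V991P'] -> total ['P950E', 'V991P']
At Epsilon: gained ['D879A'] -> total ['D879A', 'P950E', 'V991P']
At Mu: gained ['N672Q'] -> total ['D879A', 'N672Q', 'P950E', 'V991P']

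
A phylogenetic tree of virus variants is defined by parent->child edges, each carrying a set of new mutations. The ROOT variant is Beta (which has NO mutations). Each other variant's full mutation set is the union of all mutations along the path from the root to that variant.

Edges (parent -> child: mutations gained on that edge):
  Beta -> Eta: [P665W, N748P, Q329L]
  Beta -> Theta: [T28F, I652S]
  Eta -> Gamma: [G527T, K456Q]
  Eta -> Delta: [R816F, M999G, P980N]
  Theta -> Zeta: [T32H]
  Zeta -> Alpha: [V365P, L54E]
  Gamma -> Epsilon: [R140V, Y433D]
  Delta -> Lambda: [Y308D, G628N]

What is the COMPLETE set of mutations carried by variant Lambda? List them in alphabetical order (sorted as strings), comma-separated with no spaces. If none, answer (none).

At Beta: gained [] -> total []
At Eta: gained ['P665W', 'N748P', 'Q329L'] -> total ['N748P', 'P665W', 'Q329L']
At Delta: gained ['R816F', 'M999G', 'P980N'] -> total ['M999G', 'N748P', 'P665W', 'P980N', 'Q329L', 'R816F']
At Lambda: gained ['Y308D', 'G628N'] -> total ['G628N', 'M999G', 'N748P', 'P665W', 'P980N', 'Q329L', 'R816F', 'Y308D']

Answer: G628N,M999G,N748P,P665W,P980N,Q329L,R816F,Y308D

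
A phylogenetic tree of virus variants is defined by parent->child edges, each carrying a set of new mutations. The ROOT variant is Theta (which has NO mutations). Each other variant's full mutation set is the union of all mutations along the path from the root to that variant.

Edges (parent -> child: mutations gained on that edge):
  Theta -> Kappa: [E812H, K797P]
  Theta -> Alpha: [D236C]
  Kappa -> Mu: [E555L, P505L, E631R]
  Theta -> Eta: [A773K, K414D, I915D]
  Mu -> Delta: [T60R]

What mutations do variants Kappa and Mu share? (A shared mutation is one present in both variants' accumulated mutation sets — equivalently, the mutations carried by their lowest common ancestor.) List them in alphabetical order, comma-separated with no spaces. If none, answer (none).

Accumulating mutations along path to Kappa:
  At Theta: gained [] -> total []
  At Kappa: gained ['E812H', 'K797P'] -> total ['E812H', 'K797P']
Mutations(Kappa) = ['E812H', 'K797P']
Accumulating mutations along path to Mu:
  At Theta: gained [] -> total []
  At Kappa: gained ['E812H', 'K797P'] -> total ['E812H', 'K797P']
  At Mu: gained ['E555L', 'P505L', 'E631R'] -> total ['E555L', 'E631R', 'E812H', 'K797P', 'P505L']
Mutations(Mu) = ['E555L', 'E631R', 'E812H', 'K797P', 'P505L']
Intersection: ['E812H', 'K797P'] ∩ ['E555L', 'E631R', 'E812H', 'K797P', 'P505L'] = ['E812H', 'K797P']

Answer: E812H,K797P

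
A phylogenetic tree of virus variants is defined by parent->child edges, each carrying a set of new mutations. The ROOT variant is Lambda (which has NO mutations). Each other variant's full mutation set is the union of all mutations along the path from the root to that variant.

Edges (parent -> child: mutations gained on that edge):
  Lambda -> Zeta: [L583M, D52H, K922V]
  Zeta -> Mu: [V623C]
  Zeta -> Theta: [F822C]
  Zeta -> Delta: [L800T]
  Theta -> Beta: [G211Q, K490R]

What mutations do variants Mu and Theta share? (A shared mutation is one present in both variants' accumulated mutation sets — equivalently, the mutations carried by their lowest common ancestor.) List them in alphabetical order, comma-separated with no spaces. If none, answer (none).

Answer: D52H,K922V,L583M

Derivation:
Accumulating mutations along path to Mu:
  At Lambda: gained [] -> total []
  At Zeta: gained ['L583M', 'D52H', 'K922V'] -> total ['D52H', 'K922V', 'L583M']
  At Mu: gained ['V623C'] -> total ['D52H', 'K922V', 'L583M', 'V623C']
Mutations(Mu) = ['D52H', 'K922V', 'L583M', 'V623C']
Accumulating mutations along path to Theta:
  At Lambda: gained [] -> total []
  At Zeta: gained ['L583M', 'D52H', 'K922V'] -> total ['D52H', 'K922V', 'L583M']
  At Theta: gained ['F822C'] -> total ['D52H', 'F822C', 'K922V', 'L583M']
Mutations(Theta) = ['D52H', 'F822C', 'K922V', 'L583M']
Intersection: ['D52H', 'K922V', 'L583M', 'V623C'] ∩ ['D52H', 'F822C', 'K922V', 'L583M'] = ['D52H', 'K922V', 'L583M']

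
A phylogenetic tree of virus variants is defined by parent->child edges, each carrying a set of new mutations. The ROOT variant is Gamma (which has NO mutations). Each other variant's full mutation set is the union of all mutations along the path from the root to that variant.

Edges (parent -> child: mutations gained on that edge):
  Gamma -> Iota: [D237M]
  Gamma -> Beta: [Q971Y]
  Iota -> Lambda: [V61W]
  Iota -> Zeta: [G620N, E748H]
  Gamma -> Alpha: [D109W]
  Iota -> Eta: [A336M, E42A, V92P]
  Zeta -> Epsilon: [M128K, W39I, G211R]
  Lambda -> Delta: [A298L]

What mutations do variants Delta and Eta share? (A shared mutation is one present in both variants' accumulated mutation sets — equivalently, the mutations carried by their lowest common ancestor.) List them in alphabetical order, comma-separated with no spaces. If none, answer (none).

Answer: D237M

Derivation:
Accumulating mutations along path to Delta:
  At Gamma: gained [] -> total []
  At Iota: gained ['D237M'] -> total ['D237M']
  At Lambda: gained ['V61W'] -> total ['D237M', 'V61W']
  At Delta: gained ['A298L'] -> total ['A298L', 'D237M', 'V61W']
Mutations(Delta) = ['A298L', 'D237M', 'V61W']
Accumulating mutations along path to Eta:
  At Gamma: gained [] -> total []
  At Iota: gained ['D237M'] -> total ['D237M']
  At Eta: gained ['A336M', 'E42A', 'V92P'] -> total ['A336M', 'D237M', 'E42A', 'V92P']
Mutations(Eta) = ['A336M', 'D237M', 'E42A', 'V92P']
Intersection: ['A298L', 'D237M', 'V61W'] ∩ ['A336M', 'D237M', 'E42A', 'V92P'] = ['D237M']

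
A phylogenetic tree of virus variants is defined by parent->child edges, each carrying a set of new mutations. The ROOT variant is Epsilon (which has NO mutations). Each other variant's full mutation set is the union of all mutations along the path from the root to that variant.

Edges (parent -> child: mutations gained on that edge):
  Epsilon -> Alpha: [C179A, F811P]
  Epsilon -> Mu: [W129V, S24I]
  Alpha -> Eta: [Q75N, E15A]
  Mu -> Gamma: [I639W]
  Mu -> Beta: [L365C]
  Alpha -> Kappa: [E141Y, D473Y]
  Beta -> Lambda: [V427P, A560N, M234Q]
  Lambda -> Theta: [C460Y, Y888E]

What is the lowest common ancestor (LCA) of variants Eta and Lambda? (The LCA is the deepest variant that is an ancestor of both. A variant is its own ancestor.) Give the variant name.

Path from root to Eta: Epsilon -> Alpha -> Eta
  ancestors of Eta: {Epsilon, Alpha, Eta}
Path from root to Lambda: Epsilon -> Mu -> Beta -> Lambda
  ancestors of Lambda: {Epsilon, Mu, Beta, Lambda}
Common ancestors: {Epsilon}
Walk up from Lambda: Lambda (not in ancestors of Eta), Beta (not in ancestors of Eta), Mu (not in ancestors of Eta), Epsilon (in ancestors of Eta)
Deepest common ancestor (LCA) = Epsilon

Answer: Epsilon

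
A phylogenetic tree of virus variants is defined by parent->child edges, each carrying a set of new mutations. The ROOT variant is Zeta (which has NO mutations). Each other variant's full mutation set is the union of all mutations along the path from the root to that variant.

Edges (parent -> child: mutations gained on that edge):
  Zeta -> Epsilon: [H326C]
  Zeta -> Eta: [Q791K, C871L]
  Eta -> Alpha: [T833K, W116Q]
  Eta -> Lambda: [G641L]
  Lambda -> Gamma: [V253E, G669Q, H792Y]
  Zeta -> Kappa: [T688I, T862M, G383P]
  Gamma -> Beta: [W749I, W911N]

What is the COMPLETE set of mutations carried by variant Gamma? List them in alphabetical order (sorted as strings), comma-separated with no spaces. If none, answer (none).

At Zeta: gained [] -> total []
At Eta: gained ['Q791K', 'C871L'] -> total ['C871L', 'Q791K']
At Lambda: gained ['G641L'] -> total ['C871L', 'G641L', 'Q791K']
At Gamma: gained ['V253E', 'G669Q', 'H792Y'] -> total ['C871L', 'G641L', 'G669Q', 'H792Y', 'Q791K', 'V253E']

Answer: C871L,G641L,G669Q,H792Y,Q791K,V253E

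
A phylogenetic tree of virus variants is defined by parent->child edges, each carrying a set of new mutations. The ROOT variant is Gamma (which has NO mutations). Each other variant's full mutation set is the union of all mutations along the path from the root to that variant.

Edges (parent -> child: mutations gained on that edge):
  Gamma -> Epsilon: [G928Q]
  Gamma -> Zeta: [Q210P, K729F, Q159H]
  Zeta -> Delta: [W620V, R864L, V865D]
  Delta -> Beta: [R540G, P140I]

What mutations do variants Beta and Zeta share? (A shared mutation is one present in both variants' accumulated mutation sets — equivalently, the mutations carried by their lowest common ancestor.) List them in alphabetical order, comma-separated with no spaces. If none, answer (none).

Accumulating mutations along path to Beta:
  At Gamma: gained [] -> total []
  At Zeta: gained ['Q210P', 'K729F', 'Q159H'] -> total ['K729F', 'Q159H', 'Q210P']
  At Delta: gained ['W620V', 'R864L', 'V865D'] -> total ['K729F', 'Q159H', 'Q210P', 'R864L', 'V865D', 'W620V']
  At Beta: gained ['R540G', 'P140I'] -> total ['K729F', 'P140I', 'Q159H', 'Q210P', 'R540G', 'R864L', 'V865D', 'W620V']
Mutations(Beta) = ['K729F', 'P140I', 'Q159H', 'Q210P', 'R540G', 'R864L', 'V865D', 'W620V']
Accumulating mutations along path to Zeta:
  At Gamma: gained [] -> total []
  At Zeta: gained ['Q210P', 'K729F', 'Q159H'] -> total ['K729F', 'Q159H', 'Q210P']
Mutations(Zeta) = ['K729F', 'Q159H', 'Q210P']
Intersection: ['K729F', 'P140I', 'Q159H', 'Q210P', 'R540G', 'R864L', 'V865D', 'W620V'] ∩ ['K729F', 'Q159H', 'Q210P'] = ['K729F', 'Q159H', 'Q210P']

Answer: K729F,Q159H,Q210P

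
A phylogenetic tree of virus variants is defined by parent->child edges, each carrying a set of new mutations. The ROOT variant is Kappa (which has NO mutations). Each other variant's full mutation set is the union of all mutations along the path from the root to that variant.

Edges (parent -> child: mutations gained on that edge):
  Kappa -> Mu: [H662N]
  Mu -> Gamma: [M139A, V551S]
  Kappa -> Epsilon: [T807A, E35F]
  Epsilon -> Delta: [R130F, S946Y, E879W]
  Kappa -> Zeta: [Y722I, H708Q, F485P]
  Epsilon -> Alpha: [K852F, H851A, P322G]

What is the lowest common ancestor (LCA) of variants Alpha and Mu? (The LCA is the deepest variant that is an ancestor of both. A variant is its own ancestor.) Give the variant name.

Path from root to Alpha: Kappa -> Epsilon -> Alpha
  ancestors of Alpha: {Kappa, Epsilon, Alpha}
Path from root to Mu: Kappa -> Mu
  ancestors of Mu: {Kappa, Mu}
Common ancestors: {Kappa}
Walk up from Mu: Mu (not in ancestors of Alpha), Kappa (in ancestors of Alpha)
Deepest common ancestor (LCA) = Kappa

Answer: Kappa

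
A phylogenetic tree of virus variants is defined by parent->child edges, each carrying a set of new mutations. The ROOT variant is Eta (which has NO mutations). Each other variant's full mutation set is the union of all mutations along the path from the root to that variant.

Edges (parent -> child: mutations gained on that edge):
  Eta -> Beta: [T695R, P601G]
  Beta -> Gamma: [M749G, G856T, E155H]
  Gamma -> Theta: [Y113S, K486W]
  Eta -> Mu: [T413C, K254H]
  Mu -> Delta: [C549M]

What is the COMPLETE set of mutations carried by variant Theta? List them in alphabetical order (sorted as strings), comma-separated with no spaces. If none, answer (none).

At Eta: gained [] -> total []
At Beta: gained ['T695R', 'P601G'] -> total ['P601G', 'T695R']
At Gamma: gained ['M749G', 'G856T', 'E155H'] -> total ['E155H', 'G856T', 'M749G', 'P601G', 'T695R']
At Theta: gained ['Y113S', 'K486W'] -> total ['E155H', 'G856T', 'K486W', 'M749G', 'P601G', 'T695R', 'Y113S']

Answer: E155H,G856T,K486W,M749G,P601G,T695R,Y113S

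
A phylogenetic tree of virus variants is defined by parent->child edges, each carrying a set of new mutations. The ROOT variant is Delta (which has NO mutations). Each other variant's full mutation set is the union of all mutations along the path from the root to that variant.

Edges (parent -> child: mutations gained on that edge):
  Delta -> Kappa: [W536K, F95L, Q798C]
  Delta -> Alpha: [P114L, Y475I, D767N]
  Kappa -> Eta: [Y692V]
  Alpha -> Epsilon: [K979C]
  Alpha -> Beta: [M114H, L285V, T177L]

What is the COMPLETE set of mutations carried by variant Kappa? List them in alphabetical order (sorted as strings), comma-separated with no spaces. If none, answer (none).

At Delta: gained [] -> total []
At Kappa: gained ['W536K', 'F95L', 'Q798C'] -> total ['F95L', 'Q798C', 'W536K']

Answer: F95L,Q798C,W536K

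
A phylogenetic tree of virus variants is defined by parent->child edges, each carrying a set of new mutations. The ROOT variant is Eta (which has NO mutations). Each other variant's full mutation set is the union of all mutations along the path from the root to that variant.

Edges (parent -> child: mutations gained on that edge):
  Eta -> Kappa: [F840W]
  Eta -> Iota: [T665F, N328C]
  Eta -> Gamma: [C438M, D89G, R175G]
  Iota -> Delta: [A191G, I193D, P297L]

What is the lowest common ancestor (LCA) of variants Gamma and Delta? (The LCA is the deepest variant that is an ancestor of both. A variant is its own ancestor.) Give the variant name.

Answer: Eta

Derivation:
Path from root to Gamma: Eta -> Gamma
  ancestors of Gamma: {Eta, Gamma}
Path from root to Delta: Eta -> Iota -> Delta
  ancestors of Delta: {Eta, Iota, Delta}
Common ancestors: {Eta}
Walk up from Delta: Delta (not in ancestors of Gamma), Iota (not in ancestors of Gamma), Eta (in ancestors of Gamma)
Deepest common ancestor (LCA) = Eta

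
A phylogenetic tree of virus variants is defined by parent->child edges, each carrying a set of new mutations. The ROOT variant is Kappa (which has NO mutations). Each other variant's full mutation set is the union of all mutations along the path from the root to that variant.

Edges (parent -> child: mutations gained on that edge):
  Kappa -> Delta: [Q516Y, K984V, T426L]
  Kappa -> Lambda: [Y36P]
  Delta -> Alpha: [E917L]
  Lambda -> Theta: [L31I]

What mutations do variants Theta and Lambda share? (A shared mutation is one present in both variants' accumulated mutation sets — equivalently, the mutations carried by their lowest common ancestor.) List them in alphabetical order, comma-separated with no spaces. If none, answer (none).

Answer: Y36P

Derivation:
Accumulating mutations along path to Theta:
  At Kappa: gained [] -> total []
  At Lambda: gained ['Y36P'] -> total ['Y36P']
  At Theta: gained ['L31I'] -> total ['L31I', 'Y36P']
Mutations(Theta) = ['L31I', 'Y36P']
Accumulating mutations along path to Lambda:
  At Kappa: gained [] -> total []
  At Lambda: gained ['Y36P'] -> total ['Y36P']
Mutations(Lambda) = ['Y36P']
Intersection: ['L31I', 'Y36P'] ∩ ['Y36P'] = ['Y36P']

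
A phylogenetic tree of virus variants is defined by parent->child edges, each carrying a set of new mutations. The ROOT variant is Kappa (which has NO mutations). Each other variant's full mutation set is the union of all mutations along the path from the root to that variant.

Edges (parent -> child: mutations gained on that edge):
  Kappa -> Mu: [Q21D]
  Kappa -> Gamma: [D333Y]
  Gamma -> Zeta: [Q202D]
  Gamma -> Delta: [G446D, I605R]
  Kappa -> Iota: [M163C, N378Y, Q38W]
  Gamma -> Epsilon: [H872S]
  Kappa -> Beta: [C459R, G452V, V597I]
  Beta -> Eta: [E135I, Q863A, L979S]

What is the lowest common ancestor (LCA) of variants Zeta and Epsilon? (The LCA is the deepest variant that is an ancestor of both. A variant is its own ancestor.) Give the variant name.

Path from root to Zeta: Kappa -> Gamma -> Zeta
  ancestors of Zeta: {Kappa, Gamma, Zeta}
Path from root to Epsilon: Kappa -> Gamma -> Epsilon
  ancestors of Epsilon: {Kappa, Gamma, Epsilon}
Common ancestors: {Kappa, Gamma}
Walk up from Epsilon: Epsilon (not in ancestors of Zeta), Gamma (in ancestors of Zeta), Kappa (in ancestors of Zeta)
Deepest common ancestor (LCA) = Gamma

Answer: Gamma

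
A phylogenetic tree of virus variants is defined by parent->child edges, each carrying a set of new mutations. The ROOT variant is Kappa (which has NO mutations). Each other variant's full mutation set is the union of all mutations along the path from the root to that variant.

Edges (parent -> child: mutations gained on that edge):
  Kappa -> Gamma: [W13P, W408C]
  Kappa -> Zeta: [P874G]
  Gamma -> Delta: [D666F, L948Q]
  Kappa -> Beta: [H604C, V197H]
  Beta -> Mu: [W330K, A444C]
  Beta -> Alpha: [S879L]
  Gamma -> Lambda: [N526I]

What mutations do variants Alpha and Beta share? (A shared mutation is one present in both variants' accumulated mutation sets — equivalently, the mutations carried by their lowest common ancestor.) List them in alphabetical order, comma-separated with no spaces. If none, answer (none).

Accumulating mutations along path to Alpha:
  At Kappa: gained [] -> total []
  At Beta: gained ['H604C', 'V197H'] -> total ['H604C', 'V197H']
  At Alpha: gained ['S879L'] -> total ['H604C', 'S879L', 'V197H']
Mutations(Alpha) = ['H604C', 'S879L', 'V197H']
Accumulating mutations along path to Beta:
  At Kappa: gained [] -> total []
  At Beta: gained ['H604C', 'V197H'] -> total ['H604C', 'V197H']
Mutations(Beta) = ['H604C', 'V197H']
Intersection: ['H604C', 'S879L', 'V197H'] ∩ ['H604C', 'V197H'] = ['H604C', 'V197H']

Answer: H604C,V197H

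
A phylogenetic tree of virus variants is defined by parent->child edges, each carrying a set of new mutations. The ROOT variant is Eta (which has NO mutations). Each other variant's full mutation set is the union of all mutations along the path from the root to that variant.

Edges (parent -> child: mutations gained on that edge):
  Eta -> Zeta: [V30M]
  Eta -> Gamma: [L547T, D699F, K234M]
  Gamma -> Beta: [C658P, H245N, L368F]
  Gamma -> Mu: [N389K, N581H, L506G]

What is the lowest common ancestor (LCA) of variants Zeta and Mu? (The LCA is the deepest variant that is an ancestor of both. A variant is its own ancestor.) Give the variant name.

Path from root to Zeta: Eta -> Zeta
  ancestors of Zeta: {Eta, Zeta}
Path from root to Mu: Eta -> Gamma -> Mu
  ancestors of Mu: {Eta, Gamma, Mu}
Common ancestors: {Eta}
Walk up from Mu: Mu (not in ancestors of Zeta), Gamma (not in ancestors of Zeta), Eta (in ancestors of Zeta)
Deepest common ancestor (LCA) = Eta

Answer: Eta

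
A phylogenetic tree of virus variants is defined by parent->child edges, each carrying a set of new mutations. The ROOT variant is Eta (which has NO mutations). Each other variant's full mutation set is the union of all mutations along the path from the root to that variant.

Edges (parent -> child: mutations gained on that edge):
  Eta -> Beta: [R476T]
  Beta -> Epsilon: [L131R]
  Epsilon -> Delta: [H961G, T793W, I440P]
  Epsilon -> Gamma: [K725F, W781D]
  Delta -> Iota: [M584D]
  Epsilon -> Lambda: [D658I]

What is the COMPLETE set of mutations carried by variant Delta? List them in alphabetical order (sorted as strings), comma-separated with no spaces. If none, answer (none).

Answer: H961G,I440P,L131R,R476T,T793W

Derivation:
At Eta: gained [] -> total []
At Beta: gained ['R476T'] -> total ['R476T']
At Epsilon: gained ['L131R'] -> total ['L131R', 'R476T']
At Delta: gained ['H961G', 'T793W', 'I440P'] -> total ['H961G', 'I440P', 'L131R', 'R476T', 'T793W']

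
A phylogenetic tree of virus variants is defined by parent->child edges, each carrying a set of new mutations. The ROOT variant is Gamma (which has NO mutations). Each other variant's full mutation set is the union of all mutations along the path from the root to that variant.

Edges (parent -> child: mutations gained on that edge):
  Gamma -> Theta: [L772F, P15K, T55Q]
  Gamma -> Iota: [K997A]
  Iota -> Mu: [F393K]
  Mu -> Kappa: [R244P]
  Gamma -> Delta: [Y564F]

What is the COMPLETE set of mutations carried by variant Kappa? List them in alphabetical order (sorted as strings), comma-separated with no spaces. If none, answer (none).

At Gamma: gained [] -> total []
At Iota: gained ['K997A'] -> total ['K997A']
At Mu: gained ['F393K'] -> total ['F393K', 'K997A']
At Kappa: gained ['R244P'] -> total ['F393K', 'K997A', 'R244P']

Answer: F393K,K997A,R244P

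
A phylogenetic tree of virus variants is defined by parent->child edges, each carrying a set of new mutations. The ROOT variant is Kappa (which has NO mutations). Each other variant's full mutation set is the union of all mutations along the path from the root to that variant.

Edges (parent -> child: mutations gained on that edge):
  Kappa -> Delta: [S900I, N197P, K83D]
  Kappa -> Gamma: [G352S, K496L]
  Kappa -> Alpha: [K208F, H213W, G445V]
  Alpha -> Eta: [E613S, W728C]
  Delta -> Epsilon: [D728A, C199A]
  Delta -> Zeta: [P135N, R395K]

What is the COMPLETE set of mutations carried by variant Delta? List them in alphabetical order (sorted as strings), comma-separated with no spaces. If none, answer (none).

Answer: K83D,N197P,S900I

Derivation:
At Kappa: gained [] -> total []
At Delta: gained ['S900I', 'N197P', 'K83D'] -> total ['K83D', 'N197P', 'S900I']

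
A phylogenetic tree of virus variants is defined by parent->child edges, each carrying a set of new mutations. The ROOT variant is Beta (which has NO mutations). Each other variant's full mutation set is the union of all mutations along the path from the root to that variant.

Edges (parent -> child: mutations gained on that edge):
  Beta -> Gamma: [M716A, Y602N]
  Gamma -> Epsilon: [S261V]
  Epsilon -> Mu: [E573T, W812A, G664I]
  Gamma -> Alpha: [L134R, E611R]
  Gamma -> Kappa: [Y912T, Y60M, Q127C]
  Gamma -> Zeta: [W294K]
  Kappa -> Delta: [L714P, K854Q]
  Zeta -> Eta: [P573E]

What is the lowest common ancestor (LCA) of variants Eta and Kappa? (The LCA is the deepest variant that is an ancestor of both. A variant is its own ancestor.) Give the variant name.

Path from root to Eta: Beta -> Gamma -> Zeta -> Eta
  ancestors of Eta: {Beta, Gamma, Zeta, Eta}
Path from root to Kappa: Beta -> Gamma -> Kappa
  ancestors of Kappa: {Beta, Gamma, Kappa}
Common ancestors: {Beta, Gamma}
Walk up from Kappa: Kappa (not in ancestors of Eta), Gamma (in ancestors of Eta), Beta (in ancestors of Eta)
Deepest common ancestor (LCA) = Gamma

Answer: Gamma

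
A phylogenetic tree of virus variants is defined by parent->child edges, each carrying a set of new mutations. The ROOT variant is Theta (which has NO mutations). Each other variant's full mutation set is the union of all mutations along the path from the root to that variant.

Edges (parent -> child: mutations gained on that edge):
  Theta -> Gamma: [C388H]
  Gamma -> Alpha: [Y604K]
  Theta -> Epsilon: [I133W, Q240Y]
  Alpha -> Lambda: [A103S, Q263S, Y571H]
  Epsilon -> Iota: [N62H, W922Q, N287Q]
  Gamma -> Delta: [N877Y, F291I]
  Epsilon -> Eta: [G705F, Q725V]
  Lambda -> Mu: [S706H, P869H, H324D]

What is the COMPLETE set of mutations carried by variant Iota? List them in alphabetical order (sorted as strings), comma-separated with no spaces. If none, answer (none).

At Theta: gained [] -> total []
At Epsilon: gained ['I133W', 'Q240Y'] -> total ['I133W', 'Q240Y']
At Iota: gained ['N62H', 'W922Q', 'N287Q'] -> total ['I133W', 'N287Q', 'N62H', 'Q240Y', 'W922Q']

Answer: I133W,N287Q,N62H,Q240Y,W922Q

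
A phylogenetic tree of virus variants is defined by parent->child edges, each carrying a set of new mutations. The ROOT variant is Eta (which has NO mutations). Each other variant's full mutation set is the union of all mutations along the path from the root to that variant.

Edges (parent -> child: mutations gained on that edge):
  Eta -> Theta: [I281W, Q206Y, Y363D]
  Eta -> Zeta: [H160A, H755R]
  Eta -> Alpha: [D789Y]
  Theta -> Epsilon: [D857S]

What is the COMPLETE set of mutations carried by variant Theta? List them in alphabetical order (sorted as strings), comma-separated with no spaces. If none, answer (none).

Answer: I281W,Q206Y,Y363D

Derivation:
At Eta: gained [] -> total []
At Theta: gained ['I281W', 'Q206Y', 'Y363D'] -> total ['I281W', 'Q206Y', 'Y363D']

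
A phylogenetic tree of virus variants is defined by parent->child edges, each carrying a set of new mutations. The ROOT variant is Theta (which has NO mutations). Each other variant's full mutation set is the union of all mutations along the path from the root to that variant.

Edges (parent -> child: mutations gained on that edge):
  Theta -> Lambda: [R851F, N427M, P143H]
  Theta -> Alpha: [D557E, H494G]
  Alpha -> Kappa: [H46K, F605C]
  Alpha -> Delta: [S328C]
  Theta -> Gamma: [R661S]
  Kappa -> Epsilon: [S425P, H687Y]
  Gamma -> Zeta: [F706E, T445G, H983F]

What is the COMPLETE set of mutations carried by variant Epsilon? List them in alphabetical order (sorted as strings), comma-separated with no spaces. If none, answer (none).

At Theta: gained [] -> total []
At Alpha: gained ['D557E', 'H494G'] -> total ['D557E', 'H494G']
At Kappa: gained ['H46K', 'F605C'] -> total ['D557E', 'F605C', 'H46K', 'H494G']
At Epsilon: gained ['S425P', 'H687Y'] -> total ['D557E', 'F605C', 'H46K', 'H494G', 'H687Y', 'S425P']

Answer: D557E,F605C,H46K,H494G,H687Y,S425P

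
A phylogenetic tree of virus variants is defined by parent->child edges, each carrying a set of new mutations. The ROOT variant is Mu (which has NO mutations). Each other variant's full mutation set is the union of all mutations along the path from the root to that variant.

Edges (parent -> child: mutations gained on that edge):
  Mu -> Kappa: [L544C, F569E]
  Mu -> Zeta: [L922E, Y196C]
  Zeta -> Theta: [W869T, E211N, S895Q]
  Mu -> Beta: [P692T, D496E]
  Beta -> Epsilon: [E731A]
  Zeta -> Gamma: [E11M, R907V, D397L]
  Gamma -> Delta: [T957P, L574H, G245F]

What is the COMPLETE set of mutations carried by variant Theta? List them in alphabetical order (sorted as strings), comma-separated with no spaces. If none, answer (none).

Answer: E211N,L922E,S895Q,W869T,Y196C

Derivation:
At Mu: gained [] -> total []
At Zeta: gained ['L922E', 'Y196C'] -> total ['L922E', 'Y196C']
At Theta: gained ['W869T', 'E211N', 'S895Q'] -> total ['E211N', 'L922E', 'S895Q', 'W869T', 'Y196C']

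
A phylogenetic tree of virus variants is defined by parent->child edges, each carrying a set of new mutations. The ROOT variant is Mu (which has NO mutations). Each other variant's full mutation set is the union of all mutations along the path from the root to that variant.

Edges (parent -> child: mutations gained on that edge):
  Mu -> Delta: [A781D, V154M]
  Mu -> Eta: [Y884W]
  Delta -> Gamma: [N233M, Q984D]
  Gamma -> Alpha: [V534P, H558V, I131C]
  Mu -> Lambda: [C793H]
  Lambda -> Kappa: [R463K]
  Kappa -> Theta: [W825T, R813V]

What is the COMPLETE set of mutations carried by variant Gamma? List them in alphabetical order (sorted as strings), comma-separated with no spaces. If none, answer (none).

Answer: A781D,N233M,Q984D,V154M

Derivation:
At Mu: gained [] -> total []
At Delta: gained ['A781D', 'V154M'] -> total ['A781D', 'V154M']
At Gamma: gained ['N233M', 'Q984D'] -> total ['A781D', 'N233M', 'Q984D', 'V154M']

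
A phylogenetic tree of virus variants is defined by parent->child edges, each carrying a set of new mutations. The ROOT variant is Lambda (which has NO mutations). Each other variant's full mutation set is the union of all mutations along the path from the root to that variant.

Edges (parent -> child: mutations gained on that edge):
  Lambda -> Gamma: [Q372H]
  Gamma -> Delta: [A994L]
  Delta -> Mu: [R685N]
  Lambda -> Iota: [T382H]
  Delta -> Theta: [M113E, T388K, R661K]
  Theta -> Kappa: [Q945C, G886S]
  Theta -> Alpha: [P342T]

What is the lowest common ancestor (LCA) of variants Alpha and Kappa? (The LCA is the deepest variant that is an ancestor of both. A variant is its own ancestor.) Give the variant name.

Answer: Theta

Derivation:
Path from root to Alpha: Lambda -> Gamma -> Delta -> Theta -> Alpha
  ancestors of Alpha: {Lambda, Gamma, Delta, Theta, Alpha}
Path from root to Kappa: Lambda -> Gamma -> Delta -> Theta -> Kappa
  ancestors of Kappa: {Lambda, Gamma, Delta, Theta, Kappa}
Common ancestors: {Lambda, Gamma, Delta, Theta}
Walk up from Kappa: Kappa (not in ancestors of Alpha), Theta (in ancestors of Alpha), Delta (in ancestors of Alpha), Gamma (in ancestors of Alpha), Lambda (in ancestors of Alpha)
Deepest common ancestor (LCA) = Theta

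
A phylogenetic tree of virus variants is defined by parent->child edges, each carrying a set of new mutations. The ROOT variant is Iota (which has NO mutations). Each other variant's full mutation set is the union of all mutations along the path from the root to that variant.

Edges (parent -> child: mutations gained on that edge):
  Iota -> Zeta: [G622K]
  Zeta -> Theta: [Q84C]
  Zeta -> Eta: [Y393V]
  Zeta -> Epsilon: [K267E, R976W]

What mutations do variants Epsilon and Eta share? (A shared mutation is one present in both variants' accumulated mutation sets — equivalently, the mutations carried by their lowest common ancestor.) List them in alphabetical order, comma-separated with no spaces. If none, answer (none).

Accumulating mutations along path to Epsilon:
  At Iota: gained [] -> total []
  At Zeta: gained ['G622K'] -> total ['G622K']
  At Epsilon: gained ['K267E', 'R976W'] -> total ['G622K', 'K267E', 'R976W']
Mutations(Epsilon) = ['G622K', 'K267E', 'R976W']
Accumulating mutations along path to Eta:
  At Iota: gained [] -> total []
  At Zeta: gained ['G622K'] -> total ['G622K']
  At Eta: gained ['Y393V'] -> total ['G622K', 'Y393V']
Mutations(Eta) = ['G622K', 'Y393V']
Intersection: ['G622K', 'K267E', 'R976W'] ∩ ['G622K', 'Y393V'] = ['G622K']

Answer: G622K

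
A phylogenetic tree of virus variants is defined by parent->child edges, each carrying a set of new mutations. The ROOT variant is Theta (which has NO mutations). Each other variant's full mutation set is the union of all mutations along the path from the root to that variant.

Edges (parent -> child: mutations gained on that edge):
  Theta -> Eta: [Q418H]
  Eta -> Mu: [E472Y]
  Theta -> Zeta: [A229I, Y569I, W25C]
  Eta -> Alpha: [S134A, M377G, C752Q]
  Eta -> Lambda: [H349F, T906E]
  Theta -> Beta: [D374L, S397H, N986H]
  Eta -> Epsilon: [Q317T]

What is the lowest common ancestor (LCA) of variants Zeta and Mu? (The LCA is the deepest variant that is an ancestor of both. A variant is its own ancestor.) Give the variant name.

Path from root to Zeta: Theta -> Zeta
  ancestors of Zeta: {Theta, Zeta}
Path from root to Mu: Theta -> Eta -> Mu
  ancestors of Mu: {Theta, Eta, Mu}
Common ancestors: {Theta}
Walk up from Mu: Mu (not in ancestors of Zeta), Eta (not in ancestors of Zeta), Theta (in ancestors of Zeta)
Deepest common ancestor (LCA) = Theta

Answer: Theta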